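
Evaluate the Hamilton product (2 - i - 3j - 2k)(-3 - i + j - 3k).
-10 + 12i + 10j - 4k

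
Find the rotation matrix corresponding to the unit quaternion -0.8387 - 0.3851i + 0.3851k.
[[0.7034, 0.646, -0.2966], [-0.646, 0.4068, -0.646], [-0.2966, 0.646, 0.7034]]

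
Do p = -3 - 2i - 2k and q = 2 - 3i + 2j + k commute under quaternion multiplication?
No: pq = -10 + 9i + 2j - 11k ≠ -10 + i - 14j - 3k = qp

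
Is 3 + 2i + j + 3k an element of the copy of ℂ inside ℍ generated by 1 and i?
No. The quaternion 3 + 2i + j + 3k has j-coefficient y = 1 and k-coefficient z = 3, not both zero, so it does not lie in the complex subalgebra spanned by 1 and i.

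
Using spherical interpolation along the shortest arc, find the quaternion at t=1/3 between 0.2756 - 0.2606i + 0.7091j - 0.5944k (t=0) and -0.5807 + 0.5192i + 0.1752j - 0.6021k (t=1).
-0.0394 + 0.0237i + 0.6544j - 0.7547k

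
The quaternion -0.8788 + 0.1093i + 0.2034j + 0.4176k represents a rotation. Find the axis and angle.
axis = (0.2291, 0.4262, 0.8751), θ = 303°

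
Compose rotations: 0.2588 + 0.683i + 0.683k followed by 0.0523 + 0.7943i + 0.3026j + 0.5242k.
-0.887 + 0.448i - 0.1062j - 0.0353k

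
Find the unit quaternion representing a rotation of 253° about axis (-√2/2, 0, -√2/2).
-0.5948 - 0.5684i - 0.5684k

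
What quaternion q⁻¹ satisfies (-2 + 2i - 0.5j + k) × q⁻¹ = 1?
-0.2162 - 0.2162i + 0.0541j - 0.1081k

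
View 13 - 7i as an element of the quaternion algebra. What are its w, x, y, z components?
13 - 7i + 0j + 0k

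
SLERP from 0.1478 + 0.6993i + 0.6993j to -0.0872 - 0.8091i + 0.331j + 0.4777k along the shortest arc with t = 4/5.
0.1148 + 0.8927i - 0.1121j - 0.421k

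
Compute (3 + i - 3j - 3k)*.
3 - i + 3j + 3k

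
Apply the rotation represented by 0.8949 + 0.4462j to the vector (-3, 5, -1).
(-2.604, 5, 1.794)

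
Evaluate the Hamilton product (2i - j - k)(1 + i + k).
-1 + i - 4j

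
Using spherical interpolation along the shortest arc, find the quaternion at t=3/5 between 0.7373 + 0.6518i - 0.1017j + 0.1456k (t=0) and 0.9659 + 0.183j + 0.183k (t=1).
0.939 + 0.2836i + 0.0729j + 0.1805k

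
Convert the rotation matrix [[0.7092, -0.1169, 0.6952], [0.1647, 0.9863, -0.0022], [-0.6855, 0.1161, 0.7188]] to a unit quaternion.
0.9239 + 0.032i + 0.3736j + 0.0762k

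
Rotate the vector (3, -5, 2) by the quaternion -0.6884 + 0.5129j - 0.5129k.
(1.962, -1.303, 5.697)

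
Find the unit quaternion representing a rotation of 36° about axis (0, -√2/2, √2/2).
0.9511 - 0.2185j + 0.2185k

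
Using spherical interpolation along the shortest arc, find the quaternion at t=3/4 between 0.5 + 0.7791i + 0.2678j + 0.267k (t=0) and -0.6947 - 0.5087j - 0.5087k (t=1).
0.6969 + 0.2221i + 0.4823j + 0.4821k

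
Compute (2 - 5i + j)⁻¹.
0.0667 + 0.1667i - 0.0333j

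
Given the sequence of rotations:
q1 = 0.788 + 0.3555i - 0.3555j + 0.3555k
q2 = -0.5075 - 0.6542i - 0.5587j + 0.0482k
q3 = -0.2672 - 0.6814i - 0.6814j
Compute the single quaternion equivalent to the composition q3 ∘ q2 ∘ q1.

q2 · q1 = -0.3831 - 0.8774i - 0.0101j + 0.2888k
q3 · q2 · q1 = -0.5024 + 0.2987i + 0.4605j - 0.6681k
-0.5024 + 0.2987i + 0.4605j - 0.6681k


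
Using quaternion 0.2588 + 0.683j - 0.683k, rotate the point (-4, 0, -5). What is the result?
(1.696, 6.079, 1.079)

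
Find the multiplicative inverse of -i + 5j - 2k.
0.0333i - 0.1667j + 0.0667k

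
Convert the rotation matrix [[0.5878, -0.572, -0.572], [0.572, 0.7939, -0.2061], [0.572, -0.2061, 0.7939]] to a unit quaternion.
0.891 - 0.321j + 0.321k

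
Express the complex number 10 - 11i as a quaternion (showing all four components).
10 - 11i + 0j + 0k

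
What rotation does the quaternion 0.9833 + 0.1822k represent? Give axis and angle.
axis = (0, 0, 1), θ = 21°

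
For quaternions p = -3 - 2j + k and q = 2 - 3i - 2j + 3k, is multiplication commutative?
No: pq = -13 + 5i - j - 13k ≠ -13 + 13i + 5j - k = qp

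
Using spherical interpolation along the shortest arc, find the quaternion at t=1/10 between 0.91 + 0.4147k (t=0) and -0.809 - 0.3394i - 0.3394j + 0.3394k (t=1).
0.937 + 0.0394i + 0.0394j + 0.3449k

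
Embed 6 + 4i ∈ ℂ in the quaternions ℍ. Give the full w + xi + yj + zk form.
6 + 4i + 0j + 0k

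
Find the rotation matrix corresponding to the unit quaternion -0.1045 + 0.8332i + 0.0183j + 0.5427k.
[[0.4103, 0.1439, 0.9005], [-0.0829, -0.9775, 0.194], [0.9082, -0.1543, -0.3891]]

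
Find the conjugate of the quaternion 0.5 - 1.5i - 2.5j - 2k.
0.5 + 1.5i + 2.5j + 2k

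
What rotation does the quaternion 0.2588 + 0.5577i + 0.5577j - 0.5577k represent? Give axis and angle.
axis = (√3/3, √3/3, -√3/3), θ = 5π/6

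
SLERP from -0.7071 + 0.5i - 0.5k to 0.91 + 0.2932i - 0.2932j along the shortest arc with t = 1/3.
-0.8851 + 0.2555i + 0.1159j - 0.3714k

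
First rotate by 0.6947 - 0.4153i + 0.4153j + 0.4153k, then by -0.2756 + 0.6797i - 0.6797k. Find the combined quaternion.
0.3731 + 0.8689i - 0.1145j - 0.3044k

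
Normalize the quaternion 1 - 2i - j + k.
0.378 - 0.7559i - 0.378j + 0.378k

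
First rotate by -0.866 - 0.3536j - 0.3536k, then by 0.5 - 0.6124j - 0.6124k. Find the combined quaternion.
-0.8661 + 0.3535j + 0.3535k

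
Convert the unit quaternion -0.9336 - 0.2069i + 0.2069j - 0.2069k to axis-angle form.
axis = (-√3/3, √3/3, -√3/3), θ = 318°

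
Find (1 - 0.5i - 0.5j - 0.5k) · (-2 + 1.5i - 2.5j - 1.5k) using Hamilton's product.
-3.25 + 2i - 3j + 1.5k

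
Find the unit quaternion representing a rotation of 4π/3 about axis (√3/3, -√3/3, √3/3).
-0.5 + 0.5i - 0.5j + 0.5k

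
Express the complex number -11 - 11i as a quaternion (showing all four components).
-11 - 11i + 0j + 0k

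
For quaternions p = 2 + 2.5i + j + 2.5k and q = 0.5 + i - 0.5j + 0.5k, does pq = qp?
No: pq = -2.25 + 5i + 0.75j ≠ -2.25 + 1.5i - 1.75j + 4.5k = qp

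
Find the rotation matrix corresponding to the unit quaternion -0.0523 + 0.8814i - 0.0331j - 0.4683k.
[[0.5592, -0.1073, -0.8221], [-0.0094, -0.9923, 0.1232], [-0.829, -0.0612, -0.5559]]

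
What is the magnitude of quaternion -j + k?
√2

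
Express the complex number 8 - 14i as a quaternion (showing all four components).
8 - 14i + 0j + 0k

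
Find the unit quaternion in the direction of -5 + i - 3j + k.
-0.8333 + 0.1667i - 0.5j + 0.1667k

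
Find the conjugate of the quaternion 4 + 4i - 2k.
4 - 4i + 2k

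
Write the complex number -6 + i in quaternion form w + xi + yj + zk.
-6 + i + 0j + 0k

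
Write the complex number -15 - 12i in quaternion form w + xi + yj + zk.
-15 - 12i + 0j + 0k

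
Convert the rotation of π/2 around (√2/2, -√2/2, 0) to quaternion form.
0.7071 + 0.5i - 0.5j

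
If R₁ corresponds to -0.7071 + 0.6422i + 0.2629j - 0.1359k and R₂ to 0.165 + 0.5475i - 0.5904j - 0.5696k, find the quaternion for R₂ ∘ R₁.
-0.3905 - 0.0512i + 0.1695j + 0.9034k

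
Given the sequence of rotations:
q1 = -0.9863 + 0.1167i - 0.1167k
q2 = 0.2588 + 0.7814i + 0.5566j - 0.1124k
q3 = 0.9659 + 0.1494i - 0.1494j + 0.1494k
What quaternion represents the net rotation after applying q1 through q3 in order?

q2 · q1 = -0.3596 - 0.8054i - 0.4709j + 0.0157k
q3 · q2 · q1 = -0.2997 - 0.7637i - 0.5238j - 0.2292k
-0.2997 - 0.7637i - 0.5238j - 0.2292k


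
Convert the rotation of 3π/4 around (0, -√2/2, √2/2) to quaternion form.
0.3827 - 0.6533j + 0.6533k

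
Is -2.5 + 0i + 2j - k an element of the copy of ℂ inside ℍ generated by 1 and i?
No. The quaternion -2.5 + 2j - k has j-coefficient y = 2 and k-coefficient z = -1, not both zero, so it does not lie in the complex subalgebra spanned by 1 and i.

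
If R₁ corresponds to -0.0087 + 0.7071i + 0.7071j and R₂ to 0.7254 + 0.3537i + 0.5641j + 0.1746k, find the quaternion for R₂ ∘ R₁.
-0.6553 + 0.3864i + 0.6315j - 0.1503k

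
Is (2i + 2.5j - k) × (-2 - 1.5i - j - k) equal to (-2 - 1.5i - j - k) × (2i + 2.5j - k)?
No: pq = 4.5 - 7.5i - 1.5j + 3.75k ≠ 4.5 - 0.5i - 8.5j + 0.25k = qp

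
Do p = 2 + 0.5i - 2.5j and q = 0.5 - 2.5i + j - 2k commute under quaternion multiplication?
No: pq = 4.75 + 0.25i + 1.75j - 9.75k ≠ 4.75 - 9.75i - 0.25j + 1.75k = qp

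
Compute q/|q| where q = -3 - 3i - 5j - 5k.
-0.3638 - 0.3638i - 0.6063j - 0.6063k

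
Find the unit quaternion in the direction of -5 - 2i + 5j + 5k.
-0.5625 - 0.225i + 0.5625j + 0.5625k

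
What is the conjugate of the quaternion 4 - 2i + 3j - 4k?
4 + 2i - 3j + 4k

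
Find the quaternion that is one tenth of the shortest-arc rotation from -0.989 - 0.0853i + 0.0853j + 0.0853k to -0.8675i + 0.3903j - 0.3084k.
-0.9661 - 0.2125i + 0.1414j + 0.0374k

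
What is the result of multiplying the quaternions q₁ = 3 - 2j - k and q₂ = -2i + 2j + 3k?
7 - 10i + 8j + 5k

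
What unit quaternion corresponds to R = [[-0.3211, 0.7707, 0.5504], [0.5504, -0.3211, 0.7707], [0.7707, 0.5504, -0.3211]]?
-0.0958 + 0.5747i + 0.5747j + 0.5747k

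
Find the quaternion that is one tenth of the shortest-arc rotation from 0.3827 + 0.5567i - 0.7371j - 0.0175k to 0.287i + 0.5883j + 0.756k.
0.3649 + 0.4926i - 0.7813j - 0.1174k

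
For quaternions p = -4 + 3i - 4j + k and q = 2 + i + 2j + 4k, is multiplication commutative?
No: pq = -7 - 16i - 27j - 4k ≠ -7 + 20i - 5j - 24k = qp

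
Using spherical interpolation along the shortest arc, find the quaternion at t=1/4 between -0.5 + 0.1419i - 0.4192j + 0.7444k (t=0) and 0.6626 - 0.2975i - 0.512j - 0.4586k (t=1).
-0.6062 + 0.2048i - 0.1893j + 0.7448k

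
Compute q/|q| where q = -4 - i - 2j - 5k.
-0.5898 - 0.1474i - 0.2949j - 0.7372k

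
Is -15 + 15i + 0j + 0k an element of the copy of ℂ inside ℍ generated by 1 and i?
Yes. The quaternion -15 + 15i has j- and k-coefficients y = z = 0, so it lies in the complex subalgebra spanned by 1 and i.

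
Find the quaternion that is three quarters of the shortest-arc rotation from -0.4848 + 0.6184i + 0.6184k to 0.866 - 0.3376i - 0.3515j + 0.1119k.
-0.8404 + 0.4529i + 0.2837j + 0.0901k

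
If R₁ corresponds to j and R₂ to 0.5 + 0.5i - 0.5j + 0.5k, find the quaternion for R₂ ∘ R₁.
0.5 - 0.5i + 0.5j + 0.5k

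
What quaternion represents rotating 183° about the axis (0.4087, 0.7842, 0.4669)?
-0.0262 + 0.4086i + 0.7839j + 0.4667k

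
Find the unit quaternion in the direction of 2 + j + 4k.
0.4364 + 0.2182j + 0.8729k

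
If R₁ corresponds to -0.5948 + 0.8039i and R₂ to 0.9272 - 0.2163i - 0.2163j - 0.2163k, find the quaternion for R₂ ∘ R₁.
-0.3776 + 0.874i - 0.0452j + 0.3025k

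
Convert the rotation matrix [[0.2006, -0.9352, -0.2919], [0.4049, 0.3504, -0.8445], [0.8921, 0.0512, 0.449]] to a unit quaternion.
0.7071 + 0.3167i - 0.4186j + 0.4738k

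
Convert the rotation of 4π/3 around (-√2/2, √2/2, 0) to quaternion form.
-0.5 - 0.6124i + 0.6124j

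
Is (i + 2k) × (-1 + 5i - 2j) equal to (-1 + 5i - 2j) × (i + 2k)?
No: pq = -5 + 3i + 10j - 4k ≠ -5 - 5i - 10j = qp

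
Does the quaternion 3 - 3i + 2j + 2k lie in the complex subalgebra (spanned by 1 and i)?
No. The quaternion 3 - 3i + 2j + 2k has j-coefficient y = 2 and k-coefficient z = 2, not both zero, so it does not lie in the complex subalgebra spanned by 1 and i.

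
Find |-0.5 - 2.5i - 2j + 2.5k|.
4.093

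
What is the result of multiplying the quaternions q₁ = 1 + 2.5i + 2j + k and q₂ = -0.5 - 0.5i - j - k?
3.75 - 2.75i - 3k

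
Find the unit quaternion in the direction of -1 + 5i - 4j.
-0.1543 + 0.7715i - 0.6172j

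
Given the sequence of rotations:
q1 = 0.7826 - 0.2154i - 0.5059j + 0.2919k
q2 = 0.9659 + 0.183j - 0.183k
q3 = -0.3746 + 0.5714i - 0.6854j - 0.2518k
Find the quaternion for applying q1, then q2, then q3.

q2 · q1 = 0.9019 - 0.2472i - 0.306j + 0.1781k
q3 · q2 · q1 = -0.3615 + 0.4088i - 0.5431j - 0.6381k
-0.3615 + 0.4088i - 0.5431j - 0.6381k


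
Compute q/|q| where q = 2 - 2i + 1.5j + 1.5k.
0.5657 - 0.5657i + 0.4243j + 0.4243k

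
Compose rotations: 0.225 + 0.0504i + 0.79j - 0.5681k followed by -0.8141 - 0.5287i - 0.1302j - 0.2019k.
-0.1684 + 0.0735i - 0.983j + 0.006k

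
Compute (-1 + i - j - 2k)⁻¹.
-0.1429 - 0.1429i + 0.1429j + 0.2857k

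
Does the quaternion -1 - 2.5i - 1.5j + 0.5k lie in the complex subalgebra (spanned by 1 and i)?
No. The quaternion -1 - 2.5i - 1.5j + 0.5k has j-coefficient y = -1.5 and k-coefficient z = 0.5, not both zero, so it does not lie in the complex subalgebra spanned by 1 and i.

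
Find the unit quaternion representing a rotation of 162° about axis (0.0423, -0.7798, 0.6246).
0.1564 + 0.0418i - 0.7702j + 0.6169k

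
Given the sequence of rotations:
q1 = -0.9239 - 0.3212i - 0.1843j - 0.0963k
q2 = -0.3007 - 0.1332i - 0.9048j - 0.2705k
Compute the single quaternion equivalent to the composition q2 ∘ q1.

q2 · q1 = 0.0422 + 0.2569i + 0.9654j + 0.0128k
0.0422 + 0.2569i + 0.9654j + 0.0128k


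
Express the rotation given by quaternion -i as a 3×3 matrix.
[[1, 0, 0], [0, -1, 0], [0, 0, -1]]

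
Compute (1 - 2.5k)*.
1 + 2.5k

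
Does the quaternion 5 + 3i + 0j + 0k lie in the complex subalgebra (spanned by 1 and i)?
Yes. The quaternion 5 + 3i has j- and k-coefficients y = z = 0, so it lies in the complex subalgebra spanned by 1 and i.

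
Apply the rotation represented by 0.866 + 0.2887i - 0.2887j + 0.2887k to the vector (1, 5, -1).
(-2.334, 4.333, 1.667)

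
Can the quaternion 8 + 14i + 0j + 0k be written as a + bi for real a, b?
Yes. The quaternion 8 + 14i has j- and k-coefficients y = z = 0, so it lies in the complex subalgebra spanned by 1 and i.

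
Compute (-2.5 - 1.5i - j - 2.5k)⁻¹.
-0.1587 + 0.0952i + 0.0635j + 0.1587k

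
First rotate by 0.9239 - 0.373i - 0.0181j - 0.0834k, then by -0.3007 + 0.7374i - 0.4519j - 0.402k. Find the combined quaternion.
-0.0445 + 0.8239i - 0.2006j - 0.5282k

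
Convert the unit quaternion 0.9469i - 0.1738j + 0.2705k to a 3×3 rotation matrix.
[[0.7932, -0.3291, 0.5123], [-0.3291, -0.9396, -0.094], [0.5123, -0.094, -0.8537]]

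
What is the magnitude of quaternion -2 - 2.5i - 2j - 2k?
4.272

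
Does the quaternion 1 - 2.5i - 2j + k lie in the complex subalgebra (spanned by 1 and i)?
No. The quaternion 1 - 2.5i - 2j + k has j-coefficient y = -2 and k-coefficient z = 1, not both zero, so it does not lie in the complex subalgebra spanned by 1 and i.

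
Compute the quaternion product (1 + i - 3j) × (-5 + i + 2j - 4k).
8i + 21j + k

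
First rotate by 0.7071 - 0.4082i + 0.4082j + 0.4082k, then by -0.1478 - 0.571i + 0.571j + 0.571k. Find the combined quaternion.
-0.8038 - 0.3434i + 0.3434j + 0.3434k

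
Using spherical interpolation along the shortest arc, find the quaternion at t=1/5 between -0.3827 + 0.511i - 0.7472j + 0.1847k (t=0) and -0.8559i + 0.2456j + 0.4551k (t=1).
-0.3264 + 0.6382i - 0.6954j + 0.0499k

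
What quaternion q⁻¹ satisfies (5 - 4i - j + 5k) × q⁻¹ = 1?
0.0746 + 0.0597i + 0.0149j - 0.0746k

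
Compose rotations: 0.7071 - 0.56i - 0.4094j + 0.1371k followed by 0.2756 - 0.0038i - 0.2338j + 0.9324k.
-0.0308 + 0.1926i - 0.7998j + 0.5677k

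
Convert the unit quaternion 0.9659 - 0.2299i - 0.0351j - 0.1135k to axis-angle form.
axis = (-0.8884, -0.1356, -0.4386), θ = π/6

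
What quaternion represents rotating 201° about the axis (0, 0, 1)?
-0.1822 + 0.9833k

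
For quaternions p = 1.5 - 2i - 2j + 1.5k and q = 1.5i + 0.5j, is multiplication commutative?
No: pq = 4 + 1.5i + 3j + 2k ≠ 4 + 3i - 1.5j - 2k = qp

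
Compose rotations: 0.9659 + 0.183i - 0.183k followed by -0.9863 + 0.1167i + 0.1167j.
-0.974 - 0.0891i + 0.1341j + 0.1591k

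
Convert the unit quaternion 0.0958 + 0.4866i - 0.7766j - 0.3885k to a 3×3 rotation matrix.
[[-0.5081, -0.6814, -0.5269], [-0.8302, 0.2246, 0.5102], [-0.2293, 0.6967, -0.6798]]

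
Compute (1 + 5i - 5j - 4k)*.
1 - 5i + 5j + 4k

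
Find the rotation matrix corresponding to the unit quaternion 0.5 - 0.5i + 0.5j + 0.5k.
[[0, -1, 0], [0, 0, 1], [-1, 0, 0]]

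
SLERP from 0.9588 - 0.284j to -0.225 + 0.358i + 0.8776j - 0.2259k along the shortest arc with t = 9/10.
0.3284 - 0.3355i - 0.8572j + 0.2117k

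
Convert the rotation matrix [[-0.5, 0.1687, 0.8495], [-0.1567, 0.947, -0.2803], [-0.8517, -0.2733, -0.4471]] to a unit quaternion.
0.5 + 0.0035i + 0.8506j - 0.1627k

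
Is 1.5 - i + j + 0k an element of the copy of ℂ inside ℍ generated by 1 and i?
No. The quaternion 1.5 - i + j has j-coefficient y = 1 and k-coefficient z = 0, not both zero, so it does not lie in the complex subalgebra spanned by 1 and i.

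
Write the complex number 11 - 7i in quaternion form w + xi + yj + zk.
11 - 7i + 0j + 0k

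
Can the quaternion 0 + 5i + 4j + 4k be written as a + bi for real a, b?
No. The quaternion 5i + 4j + 4k has j-coefficient y = 4 and k-coefficient z = 4, not both zero, so it does not lie in the complex subalgebra spanned by 1 and i.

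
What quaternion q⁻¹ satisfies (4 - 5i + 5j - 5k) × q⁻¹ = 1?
0.044 + 0.0549i - 0.0549j + 0.0549k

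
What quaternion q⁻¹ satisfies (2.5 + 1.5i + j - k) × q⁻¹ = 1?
0.2381 - 0.1429i - 0.0952j + 0.0952k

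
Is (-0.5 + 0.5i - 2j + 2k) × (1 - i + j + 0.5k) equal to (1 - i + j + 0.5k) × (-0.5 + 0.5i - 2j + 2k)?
No: pq = 1 - 2i - 4.75j + 0.25k ≠ 1 + 4i - 0.25j + 3.25k = qp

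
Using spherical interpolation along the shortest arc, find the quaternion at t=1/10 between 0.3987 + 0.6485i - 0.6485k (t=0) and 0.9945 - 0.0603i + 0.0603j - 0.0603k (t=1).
0.5017 + 0.604i + 0.0076j - 0.6192k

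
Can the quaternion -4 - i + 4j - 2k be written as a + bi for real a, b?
No. The quaternion -4 - i + 4j - 2k has j-coefficient y = 4 and k-coefficient z = -2, not both zero, so it does not lie in the complex subalgebra spanned by 1 and i.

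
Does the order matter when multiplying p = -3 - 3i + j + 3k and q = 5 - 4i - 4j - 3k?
Yes: pq = -14 + 6i - 4j + 40k ≠ -14 - 12i + 38j + 8k = qp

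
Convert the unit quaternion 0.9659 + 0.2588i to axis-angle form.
axis = (1, 0, 0), θ = π/6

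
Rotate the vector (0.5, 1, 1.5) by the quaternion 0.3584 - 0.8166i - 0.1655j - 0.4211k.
(1.721, 0.383, -0.625)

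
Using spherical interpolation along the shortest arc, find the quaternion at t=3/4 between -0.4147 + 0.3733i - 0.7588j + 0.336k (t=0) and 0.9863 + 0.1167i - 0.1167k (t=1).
-0.9504 + 0.019i - 0.2361j + 0.2017k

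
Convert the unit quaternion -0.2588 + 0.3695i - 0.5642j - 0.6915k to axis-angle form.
axis = (0.3825, -0.5841, -0.7159), θ = 7π/6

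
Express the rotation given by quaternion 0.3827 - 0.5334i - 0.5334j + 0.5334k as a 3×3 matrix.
[[-0.1381, 0.1608, -0.9773], [0.9773, -0.1381, -0.1608], [-0.1608, -0.9773, -0.1381]]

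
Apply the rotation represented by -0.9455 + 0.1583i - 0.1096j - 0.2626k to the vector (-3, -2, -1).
(-1.576, -3.366, 0.429)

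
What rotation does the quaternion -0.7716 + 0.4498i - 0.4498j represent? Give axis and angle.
axis = (√2/2, -√2/2, 0), θ = 281°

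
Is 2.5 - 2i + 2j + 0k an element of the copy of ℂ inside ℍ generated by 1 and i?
No. The quaternion 2.5 - 2i + 2j has j-coefficient y = 2 and k-coefficient z = 0, not both zero, so it does not lie in the complex subalgebra spanned by 1 and i.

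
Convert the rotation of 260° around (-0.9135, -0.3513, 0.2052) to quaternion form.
-0.6428 - 0.6998i - 0.2691j + 0.1572k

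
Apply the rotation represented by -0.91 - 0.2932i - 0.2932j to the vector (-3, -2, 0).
(-2.828, -2.172, 0.534)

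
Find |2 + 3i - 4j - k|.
√30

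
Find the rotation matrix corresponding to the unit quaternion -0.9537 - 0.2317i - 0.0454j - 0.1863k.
[[0.9265, -0.3343, 0.1729], [0.3764, 0.8232, -0.425], [-0.0003, 0.4589, 0.8885]]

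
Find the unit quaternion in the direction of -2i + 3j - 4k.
-0.3714i + 0.5571j - 0.7428k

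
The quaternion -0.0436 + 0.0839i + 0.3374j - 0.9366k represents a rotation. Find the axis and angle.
axis = (0.084, 0.3377, -0.9375), θ = 185°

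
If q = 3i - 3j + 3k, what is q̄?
-3i + 3j - 3k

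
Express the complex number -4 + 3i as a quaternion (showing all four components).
-4 + 3i + 0j + 0k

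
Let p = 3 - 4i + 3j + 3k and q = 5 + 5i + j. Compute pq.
32 - 8i + 33j - 4k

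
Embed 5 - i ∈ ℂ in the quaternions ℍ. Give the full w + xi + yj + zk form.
5 - i + 0j + 0k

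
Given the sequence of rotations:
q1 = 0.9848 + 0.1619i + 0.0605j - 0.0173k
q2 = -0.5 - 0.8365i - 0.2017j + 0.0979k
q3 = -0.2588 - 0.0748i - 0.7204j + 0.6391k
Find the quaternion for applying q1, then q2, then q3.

q2 · q1 = -0.3431 - 0.9072i - 0.2275j + 0.0871k
q3 · q2 · q1 = -0.1986 + 0.3431i - 0.2672j - 0.8783k
-0.1986 + 0.3431i - 0.2672j - 0.8783k


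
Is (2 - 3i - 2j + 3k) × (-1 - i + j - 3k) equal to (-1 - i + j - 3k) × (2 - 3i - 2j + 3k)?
No: pq = 6 + 4i - 8j - 14k ≠ 6 - 2i + 16j - 4k = qp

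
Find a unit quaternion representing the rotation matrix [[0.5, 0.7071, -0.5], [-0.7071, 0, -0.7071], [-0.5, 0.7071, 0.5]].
0.7071 + 0.5i - 0.5k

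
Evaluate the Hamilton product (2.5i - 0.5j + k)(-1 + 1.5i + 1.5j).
-3 - 4i + 2j + 3.5k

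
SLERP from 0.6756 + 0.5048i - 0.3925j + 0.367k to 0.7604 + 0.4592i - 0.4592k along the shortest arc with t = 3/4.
0.8074 + 0.5157i - 0.1137j - 0.263k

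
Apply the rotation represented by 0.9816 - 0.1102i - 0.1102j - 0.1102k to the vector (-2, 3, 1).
(-1.373, 3.479, -0.106)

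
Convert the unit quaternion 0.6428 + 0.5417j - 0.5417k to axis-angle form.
axis = (0, √2/2, -√2/2), θ = 100°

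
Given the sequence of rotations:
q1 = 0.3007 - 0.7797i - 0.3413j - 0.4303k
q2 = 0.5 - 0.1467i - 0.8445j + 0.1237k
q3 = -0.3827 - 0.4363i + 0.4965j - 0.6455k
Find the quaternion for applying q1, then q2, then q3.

q2 · q1 = -0.199 - 0.0284i - 0.5842j - 0.7863k
q3 · q2 · q1 = -0.1537 - 0.6698i - 0.2j + 0.6984k
-0.1537 - 0.6698i - 0.2j + 0.6984k


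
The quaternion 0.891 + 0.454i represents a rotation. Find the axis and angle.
axis = (1, 0, 0), θ = 54°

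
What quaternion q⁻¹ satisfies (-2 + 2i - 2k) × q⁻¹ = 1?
-0.1667 - 0.1667i + 0.1667k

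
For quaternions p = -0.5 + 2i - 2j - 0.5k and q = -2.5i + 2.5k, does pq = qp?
No: pq = 6.25 - 3.75i - 3.75j - 6.25k ≠ 6.25 + 6.25i + 3.75j + 3.75k = qp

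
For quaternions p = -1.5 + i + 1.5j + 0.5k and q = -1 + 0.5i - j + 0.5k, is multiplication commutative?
No: pq = 2.25 - 0.5i - 0.25j - 3k ≠ 2.25 - 3i + 0.25j + 0.5k = qp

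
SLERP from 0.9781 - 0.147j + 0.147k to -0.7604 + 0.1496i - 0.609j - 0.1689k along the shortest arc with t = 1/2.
0.9487 - 0.0816i + 0.2521j + 0.1724k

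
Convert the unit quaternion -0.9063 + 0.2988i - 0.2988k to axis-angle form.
axis = (√2/2, 0, -√2/2), θ = 310°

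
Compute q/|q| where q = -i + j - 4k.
-0.2357i + 0.2357j - 0.9428k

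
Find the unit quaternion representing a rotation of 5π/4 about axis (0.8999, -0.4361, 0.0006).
-0.3827 + 0.8314i - 0.4029j + 0.0006k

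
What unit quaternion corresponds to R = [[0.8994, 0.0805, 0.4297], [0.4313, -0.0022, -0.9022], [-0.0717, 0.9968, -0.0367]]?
0.682 + 0.6961i + 0.1838j + 0.1286k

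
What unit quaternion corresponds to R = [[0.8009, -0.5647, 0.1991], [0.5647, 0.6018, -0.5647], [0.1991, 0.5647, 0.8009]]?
0.8949 + 0.3155i + 0.3155k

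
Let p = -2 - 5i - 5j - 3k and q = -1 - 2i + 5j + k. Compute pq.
20 + 19i + 6j - 34k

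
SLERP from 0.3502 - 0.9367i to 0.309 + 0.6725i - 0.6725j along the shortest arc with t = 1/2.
0.0236 - 0.9224i + 0.3855j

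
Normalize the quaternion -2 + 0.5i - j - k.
-0.8 + 0.2i - 0.4j - 0.4k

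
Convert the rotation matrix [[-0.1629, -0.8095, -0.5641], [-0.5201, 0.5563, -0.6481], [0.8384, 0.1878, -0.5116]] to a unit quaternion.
-0.4695 - 0.4451i + 0.7468j - 0.1541k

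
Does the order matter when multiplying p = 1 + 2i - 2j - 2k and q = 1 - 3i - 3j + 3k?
Yes: pq = 7 - 13i - 5j - 11k ≠ 7 + 11i - 5j + 13k = qp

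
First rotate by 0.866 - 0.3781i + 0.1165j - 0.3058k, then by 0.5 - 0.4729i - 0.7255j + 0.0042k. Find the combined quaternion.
0.34 - 0.3772i - 0.7162j - 0.4787k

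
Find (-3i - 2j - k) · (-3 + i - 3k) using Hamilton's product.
15i - 4j + 5k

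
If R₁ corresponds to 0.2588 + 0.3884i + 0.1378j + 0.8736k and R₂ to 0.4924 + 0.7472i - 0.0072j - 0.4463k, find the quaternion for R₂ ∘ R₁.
0.2281 + 0.4398i - 0.7601j + 0.4204k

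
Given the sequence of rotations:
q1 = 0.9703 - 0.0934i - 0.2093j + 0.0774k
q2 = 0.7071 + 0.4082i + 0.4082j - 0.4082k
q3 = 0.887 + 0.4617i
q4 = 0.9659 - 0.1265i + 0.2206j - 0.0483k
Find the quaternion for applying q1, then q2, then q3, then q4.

q2 · q1 = 0.8413 + 0.2762i + 0.2546j - 0.3887k
q3 · q2 · q1 = 0.6187 + 0.6334i + 0.4053j - 0.2272k
q4 · q3 · q2 · q1 = 0.5773 + 0.503i + 0.4686j - 0.4403k
0.5773 + 0.503i + 0.4686j - 0.4403k


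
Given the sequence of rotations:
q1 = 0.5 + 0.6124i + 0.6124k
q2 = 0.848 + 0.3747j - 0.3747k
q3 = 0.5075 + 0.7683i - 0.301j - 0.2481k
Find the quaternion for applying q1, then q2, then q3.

q2 · q1 = 0.6535 + 0.7488i - 0.0421j + 0.1025k
q3 · q2 · q1 = -0.2309 + 0.8408i - 0.4826j + 0.0829k
-0.2309 + 0.8408i - 0.4826j + 0.0829k


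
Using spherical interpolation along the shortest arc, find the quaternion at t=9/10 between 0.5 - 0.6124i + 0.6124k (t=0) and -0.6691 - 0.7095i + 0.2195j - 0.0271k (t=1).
-0.5791 - 0.7839i + 0.2144j + 0.0646k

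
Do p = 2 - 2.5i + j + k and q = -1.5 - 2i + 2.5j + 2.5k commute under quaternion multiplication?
No: pq = -13 - 0.25i + 7.75j - 0.75k ≠ -13 - 0.25i - 0.75j + 7.75k = qp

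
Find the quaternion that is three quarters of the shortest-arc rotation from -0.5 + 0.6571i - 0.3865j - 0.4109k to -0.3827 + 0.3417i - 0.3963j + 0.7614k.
-0.4962 + 0.5133i - 0.4701j + 0.5189k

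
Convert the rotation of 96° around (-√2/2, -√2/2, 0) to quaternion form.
0.6691 - 0.5255i - 0.5255j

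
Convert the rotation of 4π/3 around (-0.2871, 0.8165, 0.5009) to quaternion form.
-0.5 - 0.2486i + 0.7071j + 0.4338k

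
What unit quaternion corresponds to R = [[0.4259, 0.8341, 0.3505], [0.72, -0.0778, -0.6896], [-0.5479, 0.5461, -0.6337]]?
0.4226 + 0.731i + 0.5315j - 0.0675k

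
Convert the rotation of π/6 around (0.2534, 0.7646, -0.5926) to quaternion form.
0.9659 + 0.0656i + 0.1979j - 0.1534k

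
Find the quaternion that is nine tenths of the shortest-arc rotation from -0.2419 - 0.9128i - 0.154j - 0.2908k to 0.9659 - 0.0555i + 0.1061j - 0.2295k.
-0.9724 - 0.0781i - 0.1252j + 0.1807k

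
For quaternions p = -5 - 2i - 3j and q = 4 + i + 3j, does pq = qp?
No: pq = -9 - 13i - 27j - 3k ≠ -9 - 13i - 27j + 3k = qp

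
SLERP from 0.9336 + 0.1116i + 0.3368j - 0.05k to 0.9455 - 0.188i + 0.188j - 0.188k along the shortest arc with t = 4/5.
0.9532 - 0.1288i + 0.2204j - 0.1618k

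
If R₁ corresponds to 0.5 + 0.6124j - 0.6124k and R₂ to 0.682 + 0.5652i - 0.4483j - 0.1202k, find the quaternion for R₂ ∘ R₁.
0.5419 + 0.6307i + 0.5396j - 0.1316k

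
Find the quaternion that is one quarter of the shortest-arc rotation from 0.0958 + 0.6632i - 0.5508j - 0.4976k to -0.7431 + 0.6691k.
0.3111 + 0.5523i - 0.4587j - 0.6227k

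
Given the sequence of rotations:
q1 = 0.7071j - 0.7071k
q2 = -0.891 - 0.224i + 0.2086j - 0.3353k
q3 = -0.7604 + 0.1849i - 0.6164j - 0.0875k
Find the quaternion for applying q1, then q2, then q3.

q2 · q1 = -0.3846 + 0.0896i - 0.7884j + 0.4716k
q3 · q2 · q1 = -0.1688 - 0.4989i + 0.7415j - 0.4155k
-0.1688 - 0.4989i + 0.7415j - 0.4155k


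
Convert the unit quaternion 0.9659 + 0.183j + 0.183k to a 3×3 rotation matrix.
[[0.866, -0.3535, 0.3535], [0.3535, 0.933, 0.067], [-0.3535, 0.067, 0.933]]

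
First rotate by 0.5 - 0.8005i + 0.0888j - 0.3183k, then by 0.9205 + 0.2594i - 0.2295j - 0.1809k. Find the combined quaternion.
0.6307 - 0.518i + 0.1944j - 0.5441k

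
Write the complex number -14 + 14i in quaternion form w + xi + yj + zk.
-14 + 14i + 0j + 0k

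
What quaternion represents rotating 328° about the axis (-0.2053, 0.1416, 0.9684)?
-0.9613 - 0.0566i + 0.039j + 0.2669k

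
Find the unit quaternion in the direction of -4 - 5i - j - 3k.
-0.5601 - 0.7001i - 0.14j - 0.4201k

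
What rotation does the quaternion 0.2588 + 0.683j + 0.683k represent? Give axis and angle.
axis = (0, √2/2, √2/2), θ = 5π/6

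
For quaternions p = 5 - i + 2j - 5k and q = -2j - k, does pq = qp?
No: pq = -1 - 12i - 11j - 3k ≠ -1 + 12i - 9j - 7k = qp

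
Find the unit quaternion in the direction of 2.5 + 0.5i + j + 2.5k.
0.6742 + 0.1348i + 0.2697j + 0.6742k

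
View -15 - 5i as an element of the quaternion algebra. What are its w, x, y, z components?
-15 - 5i + 0j + 0k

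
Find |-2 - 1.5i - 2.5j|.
3.536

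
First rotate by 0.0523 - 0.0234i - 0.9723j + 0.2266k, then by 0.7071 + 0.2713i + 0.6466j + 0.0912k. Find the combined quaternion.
0.6514 + 0.2328i - 0.7173j - 0.0837k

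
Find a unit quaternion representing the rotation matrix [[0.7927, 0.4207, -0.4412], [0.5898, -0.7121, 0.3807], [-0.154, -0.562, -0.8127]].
-0.2588 + 0.9107i + 0.2774j - 0.1634k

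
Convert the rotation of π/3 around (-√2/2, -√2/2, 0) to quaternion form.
0.866 - 0.3536i - 0.3536j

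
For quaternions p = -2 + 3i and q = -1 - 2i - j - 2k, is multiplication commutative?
No: pq = 8 + i + 8j + k ≠ 8 + i - 4j + 7k = qp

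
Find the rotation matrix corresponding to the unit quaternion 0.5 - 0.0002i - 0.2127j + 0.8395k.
[[-0.5, -0.8394, -0.213], [0.8396, -0.4095, -0.3569], [0.2124, -0.3573, 0.9095]]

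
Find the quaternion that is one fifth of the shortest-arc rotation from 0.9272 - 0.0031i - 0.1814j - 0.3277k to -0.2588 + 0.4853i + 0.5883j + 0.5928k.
0.8512 - 0.1171i - 0.2934j - 0.4191k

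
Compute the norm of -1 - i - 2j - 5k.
√31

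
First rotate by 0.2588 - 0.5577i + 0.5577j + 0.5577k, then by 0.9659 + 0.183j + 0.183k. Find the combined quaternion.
0.0459 - 0.5387i + 0.484j + 0.6881k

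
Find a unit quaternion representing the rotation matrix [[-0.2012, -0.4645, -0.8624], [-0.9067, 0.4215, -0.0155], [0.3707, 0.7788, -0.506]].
-0.4226 - 0.4699i + 0.7295j + 0.2616k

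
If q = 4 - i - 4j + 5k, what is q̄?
4 + i + 4j - 5k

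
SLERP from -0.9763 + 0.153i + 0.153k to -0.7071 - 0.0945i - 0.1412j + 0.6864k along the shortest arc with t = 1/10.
-0.9681 + 0.1296i - 0.0152j + 0.2138k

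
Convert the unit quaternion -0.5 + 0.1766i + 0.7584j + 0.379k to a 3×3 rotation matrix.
[[-0.4376, 0.6469, -0.6245], [-0.1111, 0.6503, 0.7515], [0.8923, 0.3983, -0.2127]]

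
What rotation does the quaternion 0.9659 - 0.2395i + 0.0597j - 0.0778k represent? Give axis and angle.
axis = (-0.9254, 0.2307, -0.3006), θ = π/6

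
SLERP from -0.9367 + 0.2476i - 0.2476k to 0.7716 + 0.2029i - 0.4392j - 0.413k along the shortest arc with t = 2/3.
-0.9231 - 0.0528i + 0.3204j + 0.2061k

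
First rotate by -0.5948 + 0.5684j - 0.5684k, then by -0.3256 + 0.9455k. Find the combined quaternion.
0.7311 - 0.5374i - 0.1851j - 0.3773k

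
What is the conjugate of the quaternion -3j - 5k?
3j + 5k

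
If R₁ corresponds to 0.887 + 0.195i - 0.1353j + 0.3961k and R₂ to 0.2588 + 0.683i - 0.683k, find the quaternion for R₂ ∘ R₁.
0.3669 + 0.5639i - 0.4387j - 0.5957k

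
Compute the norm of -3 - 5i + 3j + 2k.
√47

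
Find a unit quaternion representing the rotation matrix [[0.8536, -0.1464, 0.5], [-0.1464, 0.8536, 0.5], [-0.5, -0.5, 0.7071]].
0.9239 - 0.2706i + 0.2706j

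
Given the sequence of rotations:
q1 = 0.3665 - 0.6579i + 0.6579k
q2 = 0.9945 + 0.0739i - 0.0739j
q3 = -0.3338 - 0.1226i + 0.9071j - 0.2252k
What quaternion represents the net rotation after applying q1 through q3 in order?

q2 · q1 = 0.4131 - 0.6758i - 0.0757j + 0.6057k
q3 · q2 · q1 = -0.0157 + 0.7073i + 0.6264j + 0.3271k
-0.0157 + 0.7073i + 0.6264j + 0.3271k


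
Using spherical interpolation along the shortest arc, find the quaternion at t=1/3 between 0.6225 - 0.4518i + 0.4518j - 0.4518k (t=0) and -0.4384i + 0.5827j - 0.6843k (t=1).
0.4342 - 0.4722i + 0.5239j - 0.5603k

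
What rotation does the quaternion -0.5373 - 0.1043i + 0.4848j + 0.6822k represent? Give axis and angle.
axis = (-0.1237, 0.5748, 0.8089), θ = 245°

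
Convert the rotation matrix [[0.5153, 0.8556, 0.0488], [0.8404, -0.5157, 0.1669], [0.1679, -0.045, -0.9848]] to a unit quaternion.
-0.061 + 0.8683i + 0.4883j + 0.0624k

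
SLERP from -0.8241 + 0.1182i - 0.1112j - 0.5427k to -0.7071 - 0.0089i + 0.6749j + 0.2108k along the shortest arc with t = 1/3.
-0.9208 + 0.0866i + 0.1935j - 0.3273k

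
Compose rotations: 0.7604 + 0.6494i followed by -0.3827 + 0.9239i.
-0.891 + 0.454i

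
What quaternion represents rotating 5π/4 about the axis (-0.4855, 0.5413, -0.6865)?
-0.3827 - 0.4485i + 0.5001j - 0.6342k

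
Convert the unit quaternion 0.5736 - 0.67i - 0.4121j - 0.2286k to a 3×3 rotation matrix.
[[0.5558, 0.8145, -0.1664], [0.29, -0.0023, 0.957], [0.7791, -0.5802, -0.2375]]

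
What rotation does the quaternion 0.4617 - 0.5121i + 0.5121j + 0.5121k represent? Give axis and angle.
axis = (-√3/3, √3/3, √3/3), θ = 125°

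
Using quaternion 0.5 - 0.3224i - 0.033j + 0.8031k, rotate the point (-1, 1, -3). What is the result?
(1.163, -2.13, -2.26)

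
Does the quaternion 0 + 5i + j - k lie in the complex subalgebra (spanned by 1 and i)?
No. The quaternion 5i + j - k has j-coefficient y = 1 and k-coefficient z = -1, not both zero, so it does not lie in the complex subalgebra spanned by 1 and i.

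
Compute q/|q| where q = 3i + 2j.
0.8321i + 0.5547j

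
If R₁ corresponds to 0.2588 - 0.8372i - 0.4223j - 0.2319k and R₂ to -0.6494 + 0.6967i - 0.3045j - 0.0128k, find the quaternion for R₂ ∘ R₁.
0.2837 + 0.7892i + 0.3677j - 0.4019k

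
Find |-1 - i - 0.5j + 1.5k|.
2.121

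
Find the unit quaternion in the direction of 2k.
k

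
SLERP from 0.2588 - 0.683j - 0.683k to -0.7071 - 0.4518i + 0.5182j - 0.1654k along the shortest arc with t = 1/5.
0.4004 + 0.1121i - 0.7223j - 0.5527k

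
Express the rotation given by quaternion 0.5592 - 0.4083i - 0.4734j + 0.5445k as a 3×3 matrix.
[[-0.0412, -0.2224, -0.9741], [0.9955, 0.0736, -0.0589], [0.0848, -0.9722, 0.2184]]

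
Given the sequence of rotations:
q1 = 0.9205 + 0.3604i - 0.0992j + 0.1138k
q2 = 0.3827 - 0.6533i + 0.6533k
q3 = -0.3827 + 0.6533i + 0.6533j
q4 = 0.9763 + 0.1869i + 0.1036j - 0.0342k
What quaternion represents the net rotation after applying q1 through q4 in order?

q2 · q1 = 0.5134 - 0.3986i + 0.2718j + 0.7097k
q3 · q2 · q1 = -0.1136 + 0.9516i - 0.2323j + 0.1664k
q4 · q3 · q2 · q1 = -0.259 + 0.9171i - 0.3022j + 0.0243k
-0.259 + 0.9171i - 0.3022j + 0.0243k


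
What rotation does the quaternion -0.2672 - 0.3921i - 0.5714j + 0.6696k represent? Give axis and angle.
axis = (-0.4069, -0.593, 0.6949), θ = 211°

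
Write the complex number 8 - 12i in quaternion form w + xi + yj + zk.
8 - 12i + 0j + 0k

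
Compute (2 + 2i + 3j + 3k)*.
2 - 2i - 3j - 3k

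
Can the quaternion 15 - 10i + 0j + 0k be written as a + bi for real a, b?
Yes. The quaternion 15 - 10i has j- and k-coefficients y = z = 0, so it lies in the complex subalgebra spanned by 1 and i.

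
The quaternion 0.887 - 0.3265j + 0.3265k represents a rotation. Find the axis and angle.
axis = (0, -√2/2, √2/2), θ = 55°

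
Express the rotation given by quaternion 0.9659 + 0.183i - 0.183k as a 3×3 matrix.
[[0.933, 0.3535, -0.067], [-0.3535, 0.866, -0.3535], [-0.067, 0.3535, 0.933]]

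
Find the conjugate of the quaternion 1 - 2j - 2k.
1 + 2j + 2k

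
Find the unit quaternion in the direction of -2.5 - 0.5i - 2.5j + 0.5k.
-0.6934 - 0.1387i - 0.6934j + 0.1387k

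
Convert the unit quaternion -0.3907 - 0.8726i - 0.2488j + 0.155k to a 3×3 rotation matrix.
[[0.8281, 0.5553, -0.0761], [0.3131, -0.5709, -0.759], [-0.4649, 0.6047, -0.6467]]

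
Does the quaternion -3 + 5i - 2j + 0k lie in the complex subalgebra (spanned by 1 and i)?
No. The quaternion -3 + 5i - 2j has j-coefficient y = -2 and k-coefficient z = 0, not both zero, so it does not lie in the complex subalgebra spanned by 1 and i.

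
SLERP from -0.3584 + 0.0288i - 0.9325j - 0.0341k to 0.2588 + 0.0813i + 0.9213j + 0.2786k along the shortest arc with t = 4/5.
-0.2807 - 0.0595i - 0.9297j - 0.2309k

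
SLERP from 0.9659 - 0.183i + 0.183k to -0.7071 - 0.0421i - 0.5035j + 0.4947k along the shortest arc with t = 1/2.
0.9397 - 0.0791i + 0.2828j - 0.1751k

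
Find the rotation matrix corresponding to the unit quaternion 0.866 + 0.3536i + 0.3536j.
[[0.7499, 0.2501, 0.6124], [0.2501, 0.7499, -0.6124], [-0.6124, 0.6124, 0.4999]]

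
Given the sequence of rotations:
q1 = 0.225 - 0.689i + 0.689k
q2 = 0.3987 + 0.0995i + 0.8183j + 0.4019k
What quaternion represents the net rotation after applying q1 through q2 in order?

q2 · q1 = -0.1186 + 0.3115i - 0.1613j + 0.9289k
-0.1186 + 0.3115i - 0.1613j + 0.9289k


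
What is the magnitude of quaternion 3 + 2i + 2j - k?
√18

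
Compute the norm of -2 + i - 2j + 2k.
√13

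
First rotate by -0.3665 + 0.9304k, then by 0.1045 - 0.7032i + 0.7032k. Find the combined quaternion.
-0.6926 + 0.2577i + 0.6543j - 0.1605k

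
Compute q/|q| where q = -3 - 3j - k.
-0.6882 - 0.6882j - 0.2294k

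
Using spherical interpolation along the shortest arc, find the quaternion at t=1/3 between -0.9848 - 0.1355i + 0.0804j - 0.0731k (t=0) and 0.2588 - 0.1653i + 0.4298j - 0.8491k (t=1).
-0.9324 - 0.035i - 0.1333j + 0.3341k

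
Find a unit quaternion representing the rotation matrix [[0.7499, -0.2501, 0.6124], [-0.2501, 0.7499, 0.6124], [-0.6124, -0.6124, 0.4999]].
0.866 - 0.3536i + 0.3536j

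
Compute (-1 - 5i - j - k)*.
-1 + 5i + j + k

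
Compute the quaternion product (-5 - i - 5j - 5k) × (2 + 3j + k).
10 + 8i - 24j - 18k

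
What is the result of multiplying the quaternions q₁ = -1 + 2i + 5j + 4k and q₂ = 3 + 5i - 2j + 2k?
-11 + 19i + 33j - 19k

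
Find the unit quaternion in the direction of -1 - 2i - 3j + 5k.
-0.1601 - 0.3203i - 0.4804j + 0.8006k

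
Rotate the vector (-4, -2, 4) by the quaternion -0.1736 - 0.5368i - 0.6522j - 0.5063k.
(3.485, -1.43, -4.67)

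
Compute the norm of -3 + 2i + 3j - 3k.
√31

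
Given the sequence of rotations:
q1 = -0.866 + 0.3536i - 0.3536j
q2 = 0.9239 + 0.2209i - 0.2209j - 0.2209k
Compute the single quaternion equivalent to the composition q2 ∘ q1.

q2 · q1 = -0.9563 + 0.0573i - 0.2135j + 0.1913k
-0.9563 + 0.0573i - 0.2135j + 0.1913k


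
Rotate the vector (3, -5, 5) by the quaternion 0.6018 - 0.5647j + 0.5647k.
(-0.827, -2.961, 7.039)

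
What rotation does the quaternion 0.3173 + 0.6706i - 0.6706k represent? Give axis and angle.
axis = (√2/2, 0, -√2/2), θ = 143°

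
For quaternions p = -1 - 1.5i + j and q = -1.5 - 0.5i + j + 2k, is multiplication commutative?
No: pq = -0.25 + 4.75i + 0.5j - 3k ≠ -0.25 + 0.75i - 5.5j - k = qp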